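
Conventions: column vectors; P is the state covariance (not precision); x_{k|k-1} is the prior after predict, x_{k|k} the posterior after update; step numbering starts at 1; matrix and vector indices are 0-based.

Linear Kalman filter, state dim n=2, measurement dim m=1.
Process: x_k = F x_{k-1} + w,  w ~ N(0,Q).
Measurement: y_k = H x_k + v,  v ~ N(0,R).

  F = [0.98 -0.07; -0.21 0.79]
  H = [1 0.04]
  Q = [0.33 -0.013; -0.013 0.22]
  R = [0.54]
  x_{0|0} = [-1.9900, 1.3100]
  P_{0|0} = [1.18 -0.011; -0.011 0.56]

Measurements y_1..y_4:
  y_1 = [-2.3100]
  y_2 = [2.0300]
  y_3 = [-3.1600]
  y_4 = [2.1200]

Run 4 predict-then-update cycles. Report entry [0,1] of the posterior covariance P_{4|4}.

P_post[0,1] = -0.1011

step 1: x^-=[-2.0419, 1.4528]  P^-=[1.4675 -0.2955; -0.2955 0.6252]  S=[1.9849]  K=[0.7334; -0.1363]  nu=[-0.3262]  x^+=[-2.2811, 1.4973]  P^+=[0.3999 -0.0971; -0.0971 0.5883]
step 2: x^-=[-2.3403, 1.6619]  P^-=[0.7303 -0.2045; -0.2045 0.6370]  S=[1.2550]  K=[0.5754; -0.1426]  nu=[4.3039]  x^+=[0.1361, 1.0481]  P^+=[0.3148 -0.1015; -0.1015 0.6115]
step 3: x^-=[0.0601, 0.7994]  P^-=[0.6492 -0.1916; -0.1916 0.6492]  S=[1.1749]  K=[0.5460; -0.1410]  nu=[-3.2520]  x^+=[-1.7157, 1.2580]  P^+=[0.2989 -0.1012; -0.1012 0.6258]
step 4: x^-=[-1.7694, 1.3541]  P^-=[0.6340 -0.1889; -0.1889 0.6573]  S=[1.1600]  K=[0.5401; -0.1402]  nu=[3.8353]  x^+=[0.3019, 0.8163]  P^+=[0.2957 -0.1011; -0.1011 0.6345]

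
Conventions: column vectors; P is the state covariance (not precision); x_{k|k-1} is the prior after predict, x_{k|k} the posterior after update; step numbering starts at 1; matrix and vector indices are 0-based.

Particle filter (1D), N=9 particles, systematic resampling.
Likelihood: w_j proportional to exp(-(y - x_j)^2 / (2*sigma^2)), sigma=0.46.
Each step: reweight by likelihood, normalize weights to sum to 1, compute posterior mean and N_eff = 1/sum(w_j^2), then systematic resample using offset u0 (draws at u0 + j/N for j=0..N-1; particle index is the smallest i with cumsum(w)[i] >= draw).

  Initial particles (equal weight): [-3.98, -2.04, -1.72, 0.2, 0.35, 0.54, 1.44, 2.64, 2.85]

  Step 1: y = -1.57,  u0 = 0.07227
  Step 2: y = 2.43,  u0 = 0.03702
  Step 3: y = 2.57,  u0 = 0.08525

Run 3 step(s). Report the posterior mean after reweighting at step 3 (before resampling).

step 1: w=[0.0000, 0.3847, 0.6148, 0.0004, 0.0001, 0.0000, 0.0000, 0.0000, 0.0000]  mean=-1.8421  Neff=1.9013  idx=[1, 1, 1, 2, 2, 2, 2, 2, 2]
step 2: w=[0.0002, 0.0002, 0.0002, 0.1665, 0.1665, 0.1665, 0.1665, 0.1665, 0.1665]  mean=-1.7202  Neff=6.0089  idx=[3, 3, 4, 5, 5, 6, 7, 7, 8]
step 3: w=[0.1111, 0.1111, 0.1111, 0.1111, 0.1111, 0.1111, 0.1111, 0.1111, 0.1111]  mean=-1.7200  Neff=9.0000  idx=[0, 1, 2, 3, 4, 5, 6, 7, 8]

post_mean = -1.7200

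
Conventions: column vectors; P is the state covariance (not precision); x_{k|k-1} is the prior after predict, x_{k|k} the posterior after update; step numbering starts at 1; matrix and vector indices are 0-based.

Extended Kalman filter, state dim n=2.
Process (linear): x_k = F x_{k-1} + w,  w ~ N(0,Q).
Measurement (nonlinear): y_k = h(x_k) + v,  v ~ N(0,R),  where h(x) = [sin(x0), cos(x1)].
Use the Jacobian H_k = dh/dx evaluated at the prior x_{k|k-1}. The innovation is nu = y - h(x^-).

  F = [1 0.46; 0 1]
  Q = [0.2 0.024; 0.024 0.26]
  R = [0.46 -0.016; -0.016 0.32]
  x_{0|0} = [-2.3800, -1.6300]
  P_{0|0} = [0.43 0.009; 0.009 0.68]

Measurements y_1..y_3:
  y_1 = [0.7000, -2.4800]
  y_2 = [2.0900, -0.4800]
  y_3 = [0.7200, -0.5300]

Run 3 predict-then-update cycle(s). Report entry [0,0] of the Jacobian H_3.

step 1: x^-=[-3.1298, -1.6300]  P^-=[0.7822 0.3458; 0.3458 0.9400]  H_jac=[-0.9999 0.0000; 0.0000 0.9982]  S=[1.2421 -0.3612; -0.3612 1.2567]  K=[-0.6000 0.1023; -0.0669 0.7275]  nu=[0.7118, -2.4208]  x^+=[-3.8044, -3.4386]  P^+=[0.2776 0.0424; 0.0424 0.2343]
step 2: x^-=[-5.3862, -3.4386]  P^-=[0.5662 0.1742; 0.1742 0.4943]  H_jac=[0.6239 0.0000; 0.0000 -0.2927]  S=[0.6804 -0.0478; -0.0478 0.3623]  K=[0.5141 -0.0729; 0.1329 -0.3817]  nu=[1.3085, 0.4762]  x^+=[-4.7482, -3.4466]  P^+=[0.3809 0.1078; 0.1078 0.4246]
step 3: x^-=[-6.3336, -3.4466]  P^-=[0.7699 0.3271; 0.3271 0.6846]  H_jac=[0.9987 0.0000; 0.0000 -0.3003]  S=[1.2279 -0.1141; -0.1141 0.3817]  K=[0.6195 -0.0721; 0.2222 -0.4721]  nu=[0.7704, 0.4239]  x^+=[-5.8869, -3.4755]  P^+=[0.2865 0.1099; 0.1099 0.5150]

H_jac[0,0] = 0.9987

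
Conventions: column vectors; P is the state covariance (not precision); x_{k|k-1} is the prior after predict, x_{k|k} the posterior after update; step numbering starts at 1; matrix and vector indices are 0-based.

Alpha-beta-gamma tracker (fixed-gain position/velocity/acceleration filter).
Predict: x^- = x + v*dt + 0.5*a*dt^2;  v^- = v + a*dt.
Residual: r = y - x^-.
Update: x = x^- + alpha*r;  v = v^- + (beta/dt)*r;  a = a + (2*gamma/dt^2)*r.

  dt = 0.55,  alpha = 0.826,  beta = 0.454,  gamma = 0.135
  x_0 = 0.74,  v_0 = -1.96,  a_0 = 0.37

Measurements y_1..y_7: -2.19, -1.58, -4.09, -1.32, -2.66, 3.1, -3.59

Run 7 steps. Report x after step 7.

step 1: x_pred=-0.2820  r=-1.9080  x^+=-1.8580  v^+=-3.3314  a^+=-1.3330
step 2: x_pred=-3.8919  r=2.3119  x^+=-1.9823  v^+=-2.1562  a^+=0.7306
step 3: x_pred=-3.0577  r=-1.0323  x^+=-3.9104  v^+=-2.6065  a^+=-0.1909
step 4: x_pred=-5.3728  r=4.0528  x^+=-2.0252  v^+=0.6339  a^+=3.4265
step 5: x_pred=-1.1583  r=-1.5017  x^+=-2.3987  v^+=1.2789  a^+=2.0862
step 6: x_pred=-1.3798  r=4.4798  x^+=2.3205  v^+=6.1241  a^+=6.0846
step 7: x_pred=6.6091  r=-10.1991  x^+=-1.8154  v^+=1.0518  a^+=-3.0187

x_post = -1.8154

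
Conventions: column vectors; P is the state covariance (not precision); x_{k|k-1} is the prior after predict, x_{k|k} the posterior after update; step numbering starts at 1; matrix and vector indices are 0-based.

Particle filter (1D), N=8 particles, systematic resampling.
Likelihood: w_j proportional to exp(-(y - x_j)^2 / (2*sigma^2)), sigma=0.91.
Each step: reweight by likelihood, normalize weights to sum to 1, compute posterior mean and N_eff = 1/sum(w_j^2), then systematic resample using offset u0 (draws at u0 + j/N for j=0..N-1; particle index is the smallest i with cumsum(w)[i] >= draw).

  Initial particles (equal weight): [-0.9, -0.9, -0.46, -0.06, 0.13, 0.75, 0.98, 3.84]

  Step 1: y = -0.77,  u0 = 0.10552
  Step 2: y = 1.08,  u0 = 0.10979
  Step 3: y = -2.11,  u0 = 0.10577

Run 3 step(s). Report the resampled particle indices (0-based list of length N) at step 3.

resampled_idx = [0, 0, 1, 1, 1, 2, 3, 4]

step 1: w=[0.2115, 0.2115, 0.2017, 0.1576, 0.1310, 0.0530, 0.0336, 0.0000]  mean=-0.3933  Neff=5.6780  idx=[0, 1, 1, 2, 2, 3, 4, 6]
step 2: w=[0.0336, 0.0336, 0.0336, 0.0856, 0.0856, 0.1636, 0.2079, 0.3564]  mean=0.1969  Neff=4.6500  idx=[3, 4, 5, 6, 6, 7, 7, 7]
step 3: w=[0.3381, 0.3381, 0.1383, 0.0846, 0.0846, 0.0055, 0.0055, 0.0055]  mean=-0.2812  Neff=3.8156  idx=[0, 0, 1, 1, 1, 2, 3, 4]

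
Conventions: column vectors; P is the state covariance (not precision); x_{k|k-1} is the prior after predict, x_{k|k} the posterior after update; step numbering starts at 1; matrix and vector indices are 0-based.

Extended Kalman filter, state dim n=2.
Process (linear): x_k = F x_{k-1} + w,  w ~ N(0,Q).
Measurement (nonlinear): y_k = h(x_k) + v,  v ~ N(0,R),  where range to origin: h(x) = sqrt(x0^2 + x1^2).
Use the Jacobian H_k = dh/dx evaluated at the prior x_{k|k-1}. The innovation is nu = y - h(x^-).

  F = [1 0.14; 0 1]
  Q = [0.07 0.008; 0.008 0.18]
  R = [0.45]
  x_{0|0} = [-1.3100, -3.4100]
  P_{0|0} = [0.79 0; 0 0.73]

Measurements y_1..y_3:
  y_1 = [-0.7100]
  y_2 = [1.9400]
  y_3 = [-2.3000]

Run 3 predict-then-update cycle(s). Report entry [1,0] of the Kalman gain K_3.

step 1: x^-=[-1.7874, -3.4100]  P^-=[0.8743 0.1102; 0.1102 0.9100]  H_jac=[-0.4643 -0.8857]  S=[1.4429]  K=[-0.3489; -0.5940]  nu=[-4.5601]  x^+=[-0.1962, -0.7012]  P^+=[0.6986 -0.1889; -0.1889 0.4008]
step 2: x^-=[-0.2944, -0.7012]  P^-=[0.7236 -0.1248; -0.1248 0.5808]  H_jac=[-0.3871 -0.9220]  S=[0.9631]  K=[-0.1713; -0.5059]  nu=[1.1795]  x^+=[-0.4965, -1.2979]  P^+=[0.6953 -0.2083; -0.2083 0.3343]
step 3: x^-=[-0.6782, -1.2979]  P^-=[0.7135 -0.1535; -0.1535 0.5143]  H_jac=[-0.4631 -0.8863]  S=[0.8811]  K=[-0.2207; -0.4367]  nu=[-3.7644]  x^+=[0.1525, 0.3461]  P^+=[0.6706 -0.2384; -0.2384 0.3463]

K[1,0] = -0.4367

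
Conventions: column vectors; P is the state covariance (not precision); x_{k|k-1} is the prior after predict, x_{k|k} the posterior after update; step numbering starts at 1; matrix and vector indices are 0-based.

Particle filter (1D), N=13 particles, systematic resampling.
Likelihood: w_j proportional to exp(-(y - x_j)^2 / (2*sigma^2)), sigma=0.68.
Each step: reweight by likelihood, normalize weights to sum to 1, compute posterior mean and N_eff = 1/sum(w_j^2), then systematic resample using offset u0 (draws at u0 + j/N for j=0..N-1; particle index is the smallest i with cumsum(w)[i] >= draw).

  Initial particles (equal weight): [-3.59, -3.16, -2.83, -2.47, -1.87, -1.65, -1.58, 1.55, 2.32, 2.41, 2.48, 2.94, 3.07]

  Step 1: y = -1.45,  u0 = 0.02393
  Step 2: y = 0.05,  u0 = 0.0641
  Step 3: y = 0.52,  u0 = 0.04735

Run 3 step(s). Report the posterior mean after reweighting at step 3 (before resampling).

post_mean = -1.6099

step 1: w=[0.0022, 0.0130, 0.0390, 0.0994, 0.2529, 0.2931, 0.3005, 0.0000, 0.0000, 0.0000, 0.0000, 0.0000, 0.0000]  mean=-1.8358  Neff=3.9727  idx=[2, 3, 4, 4, 4, 5, 5, 5, 5, 6, 6, 6, 6]
step 2: w=[0.0003, 0.0023, 0.0405, 0.0405, 0.0405, 0.0958, 0.0958, 0.0958, 0.0958, 0.1232, 0.1232, 0.1232, 0.1232]  mean=-1.6444  Neff=9.7701  idx=[3, 5, 5, 6, 7, 8, 9, 9, 10, 11, 11, 12, 12]
step 3: w=[0.0225, 0.0666, 0.0666, 0.0666, 0.0666, 0.0666, 0.0920, 0.0920, 0.0920, 0.0920, 0.0920, 0.0920, 0.0920]  mean=-1.6099  Neff=12.1930  idx=[1, 2, 3, 4, 5, 6, 7, 8, 9, 10, 11, 11, 12]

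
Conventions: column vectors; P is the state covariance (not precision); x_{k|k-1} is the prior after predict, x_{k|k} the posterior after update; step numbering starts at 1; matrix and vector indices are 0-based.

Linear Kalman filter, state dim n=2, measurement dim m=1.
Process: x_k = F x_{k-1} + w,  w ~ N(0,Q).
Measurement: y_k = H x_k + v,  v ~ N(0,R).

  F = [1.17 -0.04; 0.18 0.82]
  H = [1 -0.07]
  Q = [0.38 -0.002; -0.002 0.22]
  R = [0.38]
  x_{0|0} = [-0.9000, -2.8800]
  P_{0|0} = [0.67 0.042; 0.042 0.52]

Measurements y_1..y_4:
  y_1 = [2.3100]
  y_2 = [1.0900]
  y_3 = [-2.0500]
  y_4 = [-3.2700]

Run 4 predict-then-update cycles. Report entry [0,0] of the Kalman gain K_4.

K[0,0] = 0.6554

step 1: x^-=[-0.9378, -2.5236]  P^-=[1.2941 0.1620; 0.1620 0.6038]  S=[1.6543]  K=[0.7754; 0.0724]  nu=[3.0711]  x^+=[1.4435, -2.3012]  P^+=[0.2995 0.0692; 0.0692 0.5951]
step 2: x^-=[1.7809, -1.6272]  P^-=[0.7844 0.1074; 0.1074 0.6503]  S=[1.1526]  K=[0.6741; 0.0537]  nu=[-0.8048]  x^+=[1.2384, -1.6704]  P^+=[0.2607 0.0657; 0.0657 0.6469]
step 3: x^-=[1.5158, -1.1468]  P^-=[0.7318 0.0942; 0.0942 0.6828]  S=[1.1020]  K=[0.6581; 0.0421]  nu=[-3.6460]  x^+=[-0.8837, -1.3005]  P^+=[0.2545 0.0637; 0.0637 0.6809]
step 4: x^-=[-0.9820, -1.2255]  P^-=[0.7236 0.0899; 0.0899 0.7049]  S=[1.0944]  K=[0.6554; 0.0371]  nu=[-2.3738]  x^+=[-2.5377, -1.3135]  P^+=[0.2535 0.0633; 0.0633 0.7034]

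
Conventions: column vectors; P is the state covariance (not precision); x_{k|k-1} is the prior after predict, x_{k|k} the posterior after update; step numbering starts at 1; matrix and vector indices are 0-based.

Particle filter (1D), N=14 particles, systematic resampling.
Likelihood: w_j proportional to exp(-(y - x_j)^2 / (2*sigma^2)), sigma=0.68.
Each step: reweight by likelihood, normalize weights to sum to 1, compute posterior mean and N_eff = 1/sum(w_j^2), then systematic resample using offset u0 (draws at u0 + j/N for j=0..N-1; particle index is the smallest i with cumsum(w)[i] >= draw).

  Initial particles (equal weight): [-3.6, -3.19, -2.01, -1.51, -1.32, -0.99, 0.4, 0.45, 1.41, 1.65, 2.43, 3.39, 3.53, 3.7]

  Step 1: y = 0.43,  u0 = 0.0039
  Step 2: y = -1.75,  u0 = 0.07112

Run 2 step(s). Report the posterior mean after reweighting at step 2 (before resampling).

step 1: w=[0.0000, 0.0000, 0.0006, 0.0062, 0.0133, 0.0413, 0.3654, 0.3656, 0.1295, 0.0732, 0.0048, 0.0000, 0.0000, 0.0000]  mean=0.5567  Neff=3.4336  idx=[3, 6, 6, 6, 6, 6, 7, 7, 7, 7, 7, 7, 8, 9]
step 2: w=[0.9346, 0.0067, 0.0067, 0.0067, 0.0067, 0.0067, 0.0053, 0.0053, 0.0053, 0.0053, 0.0053, 0.0053, 0.0000, 0.0000]  mean=-1.3834  Neff=1.1444  idx=[0, 0, 0, 0, 0, 0, 0, 0, 0, 0, 0, 0, 0, 11]

post_mean = -1.3834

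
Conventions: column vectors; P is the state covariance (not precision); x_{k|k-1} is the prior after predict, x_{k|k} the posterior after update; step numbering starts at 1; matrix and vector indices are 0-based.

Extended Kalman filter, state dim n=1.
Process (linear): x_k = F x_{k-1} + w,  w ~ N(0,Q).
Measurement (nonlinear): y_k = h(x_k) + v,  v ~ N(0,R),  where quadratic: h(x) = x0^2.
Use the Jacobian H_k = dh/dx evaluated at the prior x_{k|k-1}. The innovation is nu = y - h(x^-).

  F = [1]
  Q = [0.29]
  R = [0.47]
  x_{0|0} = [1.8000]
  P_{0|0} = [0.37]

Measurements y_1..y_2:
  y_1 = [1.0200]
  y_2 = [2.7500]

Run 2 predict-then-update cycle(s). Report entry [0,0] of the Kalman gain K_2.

K[0,0] = 0.3304

step 1: x^-=[1.8000]  P^-=[0.6600]  H_jac=[3.6000]  S=[9.0236]  K=[0.2633]  nu=[-2.2200]  x^+=[1.2155]  P^+=[0.0344]
step 2: x^-=[1.2155]  P^-=[0.3244]  H_jac=[2.4309]  S=[2.3868]  K=[0.3304]  nu=[1.2727]  x^+=[1.6359]  P^+=[0.0639]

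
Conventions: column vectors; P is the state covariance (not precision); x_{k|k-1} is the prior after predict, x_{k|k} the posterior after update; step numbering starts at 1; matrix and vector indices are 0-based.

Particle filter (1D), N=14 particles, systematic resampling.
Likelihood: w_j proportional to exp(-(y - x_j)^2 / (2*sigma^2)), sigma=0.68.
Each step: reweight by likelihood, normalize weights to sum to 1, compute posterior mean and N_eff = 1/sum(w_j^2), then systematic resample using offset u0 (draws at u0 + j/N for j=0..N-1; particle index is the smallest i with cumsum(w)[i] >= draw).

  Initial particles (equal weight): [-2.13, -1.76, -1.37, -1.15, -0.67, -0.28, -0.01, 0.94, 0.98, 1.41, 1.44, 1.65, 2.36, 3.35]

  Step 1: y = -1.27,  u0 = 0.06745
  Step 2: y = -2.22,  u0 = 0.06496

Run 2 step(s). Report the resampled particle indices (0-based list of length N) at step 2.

resampled_idx = [0, 0, 1, 1, 2, 2, 3, 4, 4, 5, 6, 7, 9, 11]

step 1: w=[0.1020, 0.1750, 0.2244, 0.2233, 0.1537, 0.0786, 0.0408, 0.0012, 0.0010, 0.0001, 0.0001, 0.0000, 0.0000, 0.0000]  mean=-1.2124  Neff=5.7903  idx=[0, 1, 1, 2, 2, 2, 2, 3, 3, 3, 4, 4, 5, 6]
step 2: w=[0.1817, 0.1458, 0.1458, 0.0839, 0.0839, 0.0839, 0.0839, 0.0532, 0.0532, 0.0532, 0.0136, 0.0136, 0.0031, 0.0009]  mean=-1.5630  Neff=8.8803  idx=[0, 0, 1, 1, 2, 2, 3, 4, 4, 5, 6, 7, 9, 11]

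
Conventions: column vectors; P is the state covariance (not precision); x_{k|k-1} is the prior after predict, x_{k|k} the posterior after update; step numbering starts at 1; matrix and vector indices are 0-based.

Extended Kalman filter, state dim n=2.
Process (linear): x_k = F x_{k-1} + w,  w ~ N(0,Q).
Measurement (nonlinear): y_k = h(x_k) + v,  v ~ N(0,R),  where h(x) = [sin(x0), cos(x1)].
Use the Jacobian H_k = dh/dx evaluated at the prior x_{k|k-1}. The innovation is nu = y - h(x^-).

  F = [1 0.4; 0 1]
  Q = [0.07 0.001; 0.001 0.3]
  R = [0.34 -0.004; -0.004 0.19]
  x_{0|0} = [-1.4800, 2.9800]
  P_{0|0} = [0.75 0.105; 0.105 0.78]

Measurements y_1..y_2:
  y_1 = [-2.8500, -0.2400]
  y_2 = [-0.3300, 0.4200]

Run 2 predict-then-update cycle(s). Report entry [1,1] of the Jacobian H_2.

H_jac[1,1] = -0.9847

step 1: x^-=[-0.2880, 2.9800]  P^-=[1.0288 0.4180; 0.4180 1.0800]  H_jac=[0.9588 0.0000; 0.0000 -0.1609]  S=[1.2858 -0.0685; -0.0685 0.2180]  K=[0.7635 -0.0687; 0.2738 -0.7112]  nu=[-2.5660, 0.7470]  x^+=[-2.2984, 1.7461]  P^+=[0.2710 0.1001; 0.1001 0.8467]
step 2: x^-=[-1.6000, 1.7461]  P^-=[0.5566 0.4397; 0.4397 1.1467]  H_jac=[-0.0292 0.0000; 0.0000 -0.9847]  S=[0.3405 0.0086; 0.0086 1.3018]  K=[-0.0393 -0.3324; -0.0157 -0.8672]  nu=[0.6696, 0.5944]  x^+=[-1.8238, 1.2201]  P^+=[0.4120 0.0640; 0.0640 0.1673]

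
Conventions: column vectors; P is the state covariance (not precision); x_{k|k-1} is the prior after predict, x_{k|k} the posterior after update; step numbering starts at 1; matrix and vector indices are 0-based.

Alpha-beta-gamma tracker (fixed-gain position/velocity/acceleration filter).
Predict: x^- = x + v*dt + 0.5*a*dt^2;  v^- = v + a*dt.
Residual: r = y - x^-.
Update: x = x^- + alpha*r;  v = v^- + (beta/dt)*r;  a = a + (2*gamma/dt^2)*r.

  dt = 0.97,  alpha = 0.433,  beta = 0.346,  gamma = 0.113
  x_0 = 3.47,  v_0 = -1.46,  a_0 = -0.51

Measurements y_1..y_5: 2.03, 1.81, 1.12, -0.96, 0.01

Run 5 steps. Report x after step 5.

step 1: x_pred=1.8139  r=0.2161  x^+=1.9075  v^+=-1.8776  a^+=-0.4581
step 2: x_pred=-0.1293  r=1.9393  x^+=0.7104  v^+=-1.6302  a^+=0.0077
step 3: x_pred=-0.8672  r=1.9872  x^+=-0.0068  v^+=-0.9138  a^+=0.4851
step 4: x_pred=-0.6650  r=-0.2950  x^+=-0.7927  v^+=-0.5486  a^+=0.4142
step 5: x_pred=-1.1300  r=1.1400  x^+=-0.6364  v^+=0.2598  a^+=0.6880

x_post = -0.6364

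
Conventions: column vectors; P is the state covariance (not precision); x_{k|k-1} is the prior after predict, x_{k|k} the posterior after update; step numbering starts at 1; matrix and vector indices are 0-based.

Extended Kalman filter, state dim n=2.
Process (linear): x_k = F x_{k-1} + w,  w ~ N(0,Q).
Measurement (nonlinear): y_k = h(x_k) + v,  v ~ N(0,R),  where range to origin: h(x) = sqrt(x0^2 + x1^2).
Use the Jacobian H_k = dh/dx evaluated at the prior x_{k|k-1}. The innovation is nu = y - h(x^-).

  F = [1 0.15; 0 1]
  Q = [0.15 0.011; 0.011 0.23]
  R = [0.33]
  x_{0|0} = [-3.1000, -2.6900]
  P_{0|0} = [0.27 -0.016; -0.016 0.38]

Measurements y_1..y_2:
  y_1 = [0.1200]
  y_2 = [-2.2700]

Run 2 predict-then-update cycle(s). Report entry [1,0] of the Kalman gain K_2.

step 1: x^-=[-3.5035, -2.6900]  P^-=[0.4237 0.0520; 0.0520 0.6100]  H_jac=[-0.7932 -0.6090]  S=[0.8731]  K=[-0.4212; -0.4727]  nu=[-4.2971]  x^+=[-1.6934, -0.6586]  P^+=[0.2688 -0.1219; -0.1219 0.4149]
step 2: x^-=[-1.7922, -0.6586]  P^-=[0.3916 -0.0486; -0.0486 0.6449]  H_jac=[-0.9386 -0.3449]  S=[0.7202]  K=[-0.4870; -0.2455]  nu=[-4.1793]  x^+=[0.2434, 0.3673]  P^+=[0.2207 -0.1347; -0.1347 0.6015]

K[1,0] = -0.2455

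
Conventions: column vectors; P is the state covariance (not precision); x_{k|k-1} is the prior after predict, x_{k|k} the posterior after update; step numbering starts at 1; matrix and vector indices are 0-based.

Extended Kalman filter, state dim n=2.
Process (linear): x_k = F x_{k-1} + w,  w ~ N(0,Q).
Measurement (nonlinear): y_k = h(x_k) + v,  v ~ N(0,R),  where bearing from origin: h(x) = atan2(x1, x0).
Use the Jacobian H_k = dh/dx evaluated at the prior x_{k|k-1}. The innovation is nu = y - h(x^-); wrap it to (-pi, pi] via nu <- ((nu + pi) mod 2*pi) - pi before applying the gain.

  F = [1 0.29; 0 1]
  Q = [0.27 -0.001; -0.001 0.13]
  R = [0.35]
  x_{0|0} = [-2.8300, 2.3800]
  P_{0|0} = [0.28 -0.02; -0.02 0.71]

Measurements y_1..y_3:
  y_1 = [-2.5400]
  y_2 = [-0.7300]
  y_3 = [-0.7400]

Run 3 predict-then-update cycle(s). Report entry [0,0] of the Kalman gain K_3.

step 1: x^-=[-2.1398, 2.3800]  P^-=[0.5981 0.1849; 0.1849 0.8400]  H_jac=[-0.2324 -0.2089]  S=[0.4369]  K=[-0.4065; -0.5000]  nu=[1.4401]  x^+=[-2.7252, 1.6600]  P^+=[0.5259 0.0961; 0.0961 0.7308]
step 2: x^-=[-2.2438, 1.6600]  P^-=[0.9131 0.3070; 0.3070 0.8608]  H_jac=[-0.2131 -0.2880]  S=[0.5006]  K=[-0.5654; -0.6260]  nu=[3.0485]  x^+=[-3.9674, -0.2484]  P^+=[0.7531 0.1299; 0.1299 0.6646]
step 3: x^-=[-4.0394, -0.2484]  P^-=[1.1543 0.3216; 0.3216 0.7946]  H_jac=[0.0152 -0.2466]  S=[0.3962]  K=[-0.1560; -0.4823]  nu=[2.3402]  x^+=[-4.4045, -1.3772]  P^+=[1.1447 0.2918; 0.2918 0.7024]

K[0,0] = -0.1560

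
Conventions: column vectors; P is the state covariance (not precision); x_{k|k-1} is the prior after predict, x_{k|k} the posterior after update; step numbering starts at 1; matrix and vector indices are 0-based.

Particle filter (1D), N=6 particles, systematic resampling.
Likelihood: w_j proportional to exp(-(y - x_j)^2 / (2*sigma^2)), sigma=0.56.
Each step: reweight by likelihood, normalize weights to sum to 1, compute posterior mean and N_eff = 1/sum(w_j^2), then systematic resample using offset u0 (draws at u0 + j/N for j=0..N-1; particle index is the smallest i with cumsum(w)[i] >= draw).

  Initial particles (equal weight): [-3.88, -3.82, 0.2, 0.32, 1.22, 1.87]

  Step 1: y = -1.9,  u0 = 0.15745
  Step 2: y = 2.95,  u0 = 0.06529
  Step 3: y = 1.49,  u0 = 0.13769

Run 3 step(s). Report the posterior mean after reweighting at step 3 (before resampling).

post_mean = 0.2914

step 1: w=[0.3215, 0.4668, 0.1473, 0.0644, 0.0000, 0.0000]  mean=-2.9804  Neff=2.8811  idx=[0, 1, 1, 1, 2, 3]
step 2: w=[0.0000, 0.0000, 0.0000, 0.0000, 0.2632, 0.7368]  mean=0.2884  Neff=1.6336  idx=[4, 4, 5, 5, 5, 5]
step 3: w=[0.1190, 0.1190, 0.1905, 0.1905, 0.1905, 0.1905]  mean=0.2914  Neff=5.7641  idx=[1, 2, 3, 4, 4, 5]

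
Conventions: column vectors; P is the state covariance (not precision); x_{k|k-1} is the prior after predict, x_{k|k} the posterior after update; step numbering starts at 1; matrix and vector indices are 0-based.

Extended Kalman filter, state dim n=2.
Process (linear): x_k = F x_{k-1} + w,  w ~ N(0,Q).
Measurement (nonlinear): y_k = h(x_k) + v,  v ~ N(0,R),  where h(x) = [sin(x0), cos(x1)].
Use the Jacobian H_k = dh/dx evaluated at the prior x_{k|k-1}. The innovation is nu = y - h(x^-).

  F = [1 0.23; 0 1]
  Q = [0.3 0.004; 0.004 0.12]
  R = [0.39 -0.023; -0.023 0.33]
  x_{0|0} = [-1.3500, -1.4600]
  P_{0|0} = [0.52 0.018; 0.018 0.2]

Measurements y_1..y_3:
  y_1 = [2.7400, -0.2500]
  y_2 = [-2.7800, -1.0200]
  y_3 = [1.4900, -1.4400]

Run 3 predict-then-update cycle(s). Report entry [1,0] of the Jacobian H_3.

step 1: x^-=[-1.6858, -1.4600]  P^-=[0.8389 0.0680; 0.0680 0.3200]  H_jac=[-0.1148 0.0000; 0.0000 0.9939]  S=[0.4010 -0.0308; -0.0308 0.6461]  K=[-0.2328 0.0935; 0.0184 0.4931]  nu=[3.7334, -0.3606]  x^+=[-2.5888, -1.5693]  P^+=[0.8101 0.0364; 0.0364 0.1633]
step 2: x^-=[-2.9498, -1.5693]  P^-=[1.1355 0.0780; 0.0780 0.2833]  H_jac=[-0.9817 0.0000; 0.0000 1.0000]  S=[1.4843 -0.0996; -0.0996 0.6133]  K=[-0.7507 0.0053; -0.0208 0.4586]  nu=[-2.5894, -1.0215]  x^+=[-1.0115, -1.9838]  P^+=[0.2984 0.0190; 0.0190 0.1518]
step 3: x^-=[-1.4677, -1.9838]  P^-=[0.6151 0.0579; 0.0579 0.2718]  H_jac=[0.1029 0.0000; 0.0000 0.9159]  S=[0.3965 -0.0175; -0.0175 0.5580]  K=[0.1640 0.1002; 0.0348 0.4472]  nu=[2.4847, -1.0387]  x^+=[-1.1643, -2.3618]  P^+=[0.5994 0.0320; 0.0320 0.1603]

H_jac[1,0] = 0.0000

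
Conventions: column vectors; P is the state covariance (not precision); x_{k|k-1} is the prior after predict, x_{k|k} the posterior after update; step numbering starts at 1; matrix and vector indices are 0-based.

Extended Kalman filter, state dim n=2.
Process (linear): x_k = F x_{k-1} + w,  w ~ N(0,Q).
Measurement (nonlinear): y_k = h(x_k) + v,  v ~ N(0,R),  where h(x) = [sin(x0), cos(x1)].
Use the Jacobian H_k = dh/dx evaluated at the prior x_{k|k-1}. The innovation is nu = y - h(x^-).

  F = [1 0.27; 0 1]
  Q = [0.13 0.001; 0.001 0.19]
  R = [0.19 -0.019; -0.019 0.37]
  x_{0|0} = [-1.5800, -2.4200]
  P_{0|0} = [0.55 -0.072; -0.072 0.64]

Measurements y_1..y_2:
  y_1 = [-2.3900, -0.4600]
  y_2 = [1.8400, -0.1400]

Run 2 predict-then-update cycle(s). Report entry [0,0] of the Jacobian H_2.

step 1: x^-=[-2.2334, -2.4200]  P^-=[0.6878 0.1018; 0.1018 0.8300]  H_jac=[-0.6152 0.0000; 0.0000 0.6606]  S=[0.4503 -0.0604; -0.0604 0.7322]  K=[-0.9377 0.0145; -0.0391 0.7456]  nu=[-1.6016, 0.2908]  x^+=[-0.7274, -2.1406]  P^+=[0.2901 0.0351; 0.0351 0.4187]
step 2: x^-=[-1.3053, -2.1406]  P^-=[0.4695 0.1492; 0.1492 0.6087]  H_jac=[0.2624 0.0000; 0.0000 0.8420]  S=[0.2223 0.0140; 0.0140 0.8016]  K=[0.5449 0.1472; 0.1361 0.6371]  nu=[2.8050, 0.3994]  x^+=[0.2819, -1.5045]  P^+=[0.3839 0.0524; 0.0524 0.2769]

H_jac[0,0] = 0.2624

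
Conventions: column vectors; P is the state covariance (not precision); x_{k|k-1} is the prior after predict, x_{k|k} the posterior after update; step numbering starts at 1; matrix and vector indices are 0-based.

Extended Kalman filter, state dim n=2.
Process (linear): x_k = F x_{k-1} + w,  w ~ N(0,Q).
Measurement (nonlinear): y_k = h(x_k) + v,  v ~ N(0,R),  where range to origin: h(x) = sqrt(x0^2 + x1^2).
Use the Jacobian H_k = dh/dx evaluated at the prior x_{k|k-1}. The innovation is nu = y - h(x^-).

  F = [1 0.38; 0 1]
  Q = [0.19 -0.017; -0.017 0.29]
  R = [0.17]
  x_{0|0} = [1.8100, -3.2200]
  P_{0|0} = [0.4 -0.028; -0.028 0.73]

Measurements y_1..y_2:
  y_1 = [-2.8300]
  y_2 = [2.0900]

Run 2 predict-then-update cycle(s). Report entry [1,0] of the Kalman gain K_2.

K[1,0] = 0.4401

step 1: x^-=[0.5864, -3.2200]  P^-=[0.6741 0.2324; 0.2324 1.0200]  H_jac=[0.1792 -0.9838]  S=[1.0970]  K=[-0.0983; -0.8768]  nu=[-6.1030]  x^+=[1.1865, 2.1313]  P^+=[0.6635 0.1378; 0.1378 0.1766]
step 2: x^-=[1.9964, 2.1313]  P^-=[0.9838 0.1879; 0.1879 0.4666]  H_jac=[0.6836 0.7298]  S=[1.0658]  K=[0.7597; 0.4401]  nu=[-0.8302]  x^+=[1.3656, 1.7659]  P^+=[0.3687 -0.1684; -0.1684 0.2602]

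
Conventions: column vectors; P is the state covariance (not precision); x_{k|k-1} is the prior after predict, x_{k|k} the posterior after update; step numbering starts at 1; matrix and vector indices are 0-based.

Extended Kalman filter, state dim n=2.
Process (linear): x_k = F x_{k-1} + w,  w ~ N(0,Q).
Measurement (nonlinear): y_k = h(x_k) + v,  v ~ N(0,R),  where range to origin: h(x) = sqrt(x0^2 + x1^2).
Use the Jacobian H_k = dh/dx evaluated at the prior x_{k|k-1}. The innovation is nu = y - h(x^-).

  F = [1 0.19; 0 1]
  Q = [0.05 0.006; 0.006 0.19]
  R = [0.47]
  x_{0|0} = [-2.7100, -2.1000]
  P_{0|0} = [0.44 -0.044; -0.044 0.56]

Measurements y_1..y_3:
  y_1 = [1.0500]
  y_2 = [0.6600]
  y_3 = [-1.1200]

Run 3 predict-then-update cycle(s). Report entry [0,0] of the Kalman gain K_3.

step 1: x^-=[-3.1090, -2.1000]  P^-=[0.4935 0.0684; 0.0684 0.7500]  H_jac=[-0.8287 -0.5597]  S=[1.1073]  K=[-0.4039; -0.4303]  nu=[-2.7018]  x^+=[-2.0178, -0.9374]  P^+=[0.3129 -0.1240; -0.1240 0.5450]
step 2: x^-=[-2.1959, -0.9374]  P^-=[0.3354 -0.0145; -0.0145 0.7350]  H_jac=[-0.9197 -0.3926]  S=[0.8565]  K=[-0.3535; -0.3213]  nu=[-1.7276]  x^+=[-1.5852, -0.3823]  P^+=[0.2284 -0.1118; -0.1118 0.6465]
step 3: x^-=[-1.6578, -0.3823]  P^-=[0.2592 0.0170; 0.0170 0.8365]  H_jac=[-0.9744 -0.2247]  S=[0.7658]  K=[-0.3348; -0.2671]  nu=[-2.8213]  x^+=[-0.7131, 0.3714]  P^+=[0.1734 -0.0515; -0.0515 0.7819]

K[0,0] = -0.3348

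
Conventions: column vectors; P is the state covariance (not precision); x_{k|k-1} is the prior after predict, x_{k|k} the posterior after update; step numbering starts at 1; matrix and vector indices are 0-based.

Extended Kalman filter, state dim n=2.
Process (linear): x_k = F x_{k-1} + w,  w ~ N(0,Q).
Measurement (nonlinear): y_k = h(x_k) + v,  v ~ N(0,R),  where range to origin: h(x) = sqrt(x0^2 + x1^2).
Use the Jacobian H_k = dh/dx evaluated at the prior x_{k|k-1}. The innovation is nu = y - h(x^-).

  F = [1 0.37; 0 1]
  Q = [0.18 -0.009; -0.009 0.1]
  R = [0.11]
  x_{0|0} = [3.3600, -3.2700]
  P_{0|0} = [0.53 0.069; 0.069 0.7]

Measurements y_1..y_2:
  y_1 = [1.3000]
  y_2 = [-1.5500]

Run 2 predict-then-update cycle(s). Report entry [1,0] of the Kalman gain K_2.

step 1: x^-=[2.1501, -3.2700]  P^-=[0.8569 0.3190; 0.3190 0.8000]  H_jac=[0.5494 -0.8356]  S=[0.6343]  K=[0.3220; -0.7775]  nu=[-2.6135]  x^+=[1.3086, -1.2379]  P^+=[0.7911 0.4778; 0.4778 0.4165]
step 2: x^-=[0.8506, -1.2379]  P^-=[1.3817 0.6229; 0.6229 0.5165]  H_jac=[0.5663 -0.8242]  S=[0.3225]  K=[0.8344; -0.2262]  nu=[-3.0519]  x^+=[-1.6959, -0.5476]  P^+=[1.1572 0.6838; 0.6838 0.5000]

K[1,0] = -0.2262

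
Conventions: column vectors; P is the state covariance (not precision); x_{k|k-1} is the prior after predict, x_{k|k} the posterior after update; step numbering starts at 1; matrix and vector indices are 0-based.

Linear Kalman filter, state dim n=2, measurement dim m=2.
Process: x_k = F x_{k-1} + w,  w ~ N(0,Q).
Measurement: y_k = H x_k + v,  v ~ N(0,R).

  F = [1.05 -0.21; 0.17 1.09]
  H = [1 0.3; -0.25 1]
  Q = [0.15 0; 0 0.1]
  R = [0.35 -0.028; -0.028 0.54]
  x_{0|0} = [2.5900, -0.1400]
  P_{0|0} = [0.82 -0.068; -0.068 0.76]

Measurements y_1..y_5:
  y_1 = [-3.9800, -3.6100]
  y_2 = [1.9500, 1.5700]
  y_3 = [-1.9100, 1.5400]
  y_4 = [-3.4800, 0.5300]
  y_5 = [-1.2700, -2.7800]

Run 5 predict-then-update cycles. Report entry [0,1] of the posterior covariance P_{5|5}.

P_post[0,1] = -0.0326

step 1: x^-=[2.7489, 0.2877]  P^-=[1.1176 -0.1030; -0.1030 1.0015]  S=[1.4959 -0.1022; -0.1022 1.6628]  K=[0.7137 -0.1861; 0.1749 0.6285]  nu=[-6.8152, -3.2105]  x^+=[-1.5178, -2.9224]  P^+=[0.2708 -0.0528; -0.0528 0.3213]
step 2: x^-=[-0.9800, -3.4434]  P^-=[0.4860 -0.0837; -0.0837 0.4700]  S=[0.8281 -0.0859; -0.0859 1.0822]  K=[0.5414 -0.1466; 0.1172 0.4629]  nu=[3.9630, 4.7684]  x^+=[0.4663, -0.7713]  P^+=[0.2064 -0.0427; -0.0427 0.2360]
step 3: x^-=[0.6516, -0.7615]  P^-=[0.4068 -0.0646; -0.0646 0.3705]  S=[0.7514 -0.0783; -0.0783 0.9683]  K=[0.5020 -0.1312; 0.1045 0.4078]  nu=[-2.3332, 2.4644]  x^+=[-0.8428, -0.0002]  P^+=[0.1905 -0.0372; -0.0372 0.2080]
step 4: x^-=[-0.8848, -0.1435]  P^-=[0.3857 -0.0549; -0.0549 0.3388]  S=[0.7332 -0.0735; -0.0735 0.9304]  K=[0.4911 -0.1238; 0.1026 0.3870]  nu=[-2.5521, 0.4523]  x^+=[-2.1942, -0.2303]  P^+=[0.1856 -0.0342; -0.0342 0.1976]
step 5: x^-=[-2.2555, -0.6240]  P^-=[0.3784 -0.0500; -0.0500 0.3274]  S=[0.7279 -0.0706; -0.0706 0.9161]  K=[0.4876 -0.1203; 0.1030 0.3790]  nu=[1.1727, -2.7199]  x^+=[-1.3566, -1.5341]  P^+=[0.1838 -0.0326; -0.0326 0.1936]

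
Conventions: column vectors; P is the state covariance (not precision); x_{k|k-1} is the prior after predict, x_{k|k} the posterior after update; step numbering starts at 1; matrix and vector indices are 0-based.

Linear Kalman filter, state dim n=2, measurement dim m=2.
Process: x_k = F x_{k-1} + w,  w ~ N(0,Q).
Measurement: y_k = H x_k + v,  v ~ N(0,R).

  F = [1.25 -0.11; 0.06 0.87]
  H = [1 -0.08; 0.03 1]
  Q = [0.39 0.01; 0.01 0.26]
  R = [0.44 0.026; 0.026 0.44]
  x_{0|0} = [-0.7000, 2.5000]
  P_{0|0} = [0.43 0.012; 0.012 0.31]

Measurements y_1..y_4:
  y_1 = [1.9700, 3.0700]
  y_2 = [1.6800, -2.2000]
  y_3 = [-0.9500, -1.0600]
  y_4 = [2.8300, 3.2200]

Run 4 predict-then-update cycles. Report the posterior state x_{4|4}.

x_post = [1.9546, 1.3386]

step 1: x^-=[-1.1500, 2.1330]  P^-=[1.0623 0.0256; 0.0256 0.4974]  S=[1.5014 0.0436; 0.0436 0.9399]  K=[0.7054 0.0284; -0.0249 0.5312]  nu=[3.2906, 0.9715]  x^+=[1.1987, 2.5671]  P^+=[0.3128 0.0215; 0.0215 0.2324]
step 2: x^-=[1.2160, 2.3053]  P^-=[0.8757 0.0344; 0.0344 0.4393]  S=[1.3130 0.0514; 0.0514 0.8821]  K=[0.6637 0.0301; -0.0202 0.5003]  nu=[0.6485, -4.5418]  x^+=[1.5097, 0.0198]  P^+=[0.2945 0.0217; 0.0217 0.2190]
step 3: x^-=[1.8850, 0.1078]  P^-=[0.8469 0.0345; 0.0345 0.4291]  S=[1.2841 0.0515; 0.0515 0.8719]  K=[0.6562 0.0300; -0.0197 0.4945]  nu=[-2.8264, -1.2244]  x^+=[-0.0063, -0.4419]  P^+=[0.2912 0.0215; 0.0215 0.2164]
step 4: x^-=[0.0408, -0.3849]  P^-=[0.8417 0.0344; 0.0344 0.4271]  S=[1.2790 0.0514; 0.0514 0.8699]  K=[0.6548 0.0299; -0.0197 0.4933]  nu=[2.7584, 3.6036]  x^+=[1.9546, 1.3386]  P^+=[0.2906 0.0215; 0.0215 0.2159]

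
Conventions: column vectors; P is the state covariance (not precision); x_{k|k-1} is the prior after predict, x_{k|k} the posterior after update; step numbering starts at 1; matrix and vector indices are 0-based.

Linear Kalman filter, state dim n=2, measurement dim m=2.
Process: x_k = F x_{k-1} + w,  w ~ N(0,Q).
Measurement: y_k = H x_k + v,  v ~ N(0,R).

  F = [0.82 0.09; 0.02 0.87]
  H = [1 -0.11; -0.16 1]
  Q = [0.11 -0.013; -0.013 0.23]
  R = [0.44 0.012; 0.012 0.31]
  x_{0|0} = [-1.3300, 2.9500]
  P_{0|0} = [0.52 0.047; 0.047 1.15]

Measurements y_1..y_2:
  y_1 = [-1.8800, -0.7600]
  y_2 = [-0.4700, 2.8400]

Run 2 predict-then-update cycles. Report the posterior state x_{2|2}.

step 1: x^-=[-0.8251, 2.5399]  P^-=[0.4759 0.1192; 0.1192 1.1023]  S=[0.9030 -0.0641; -0.0641 1.3863]  K=[0.5164 0.0549; 0.0534 0.7838]  nu=[-0.7755, -3.4319]  x^+=[-1.4141, -0.1915]  P^+=[0.2346 0.0608; 0.0608 0.2533]
step 2: x^-=[-1.1768, -0.1949]  P^-=[0.2787 0.0541; 0.0541 0.4240]  S=[0.7120 -0.0241; -0.0241 0.7238]  K=[0.3840 0.0260; 0.0300 0.5748]  nu=[0.6853, 2.8466]  x^+=[-0.8396, 1.4619]  P^+=[0.1737 0.0405; 0.0405 0.1850]

x_post = [-0.8396, 1.4619]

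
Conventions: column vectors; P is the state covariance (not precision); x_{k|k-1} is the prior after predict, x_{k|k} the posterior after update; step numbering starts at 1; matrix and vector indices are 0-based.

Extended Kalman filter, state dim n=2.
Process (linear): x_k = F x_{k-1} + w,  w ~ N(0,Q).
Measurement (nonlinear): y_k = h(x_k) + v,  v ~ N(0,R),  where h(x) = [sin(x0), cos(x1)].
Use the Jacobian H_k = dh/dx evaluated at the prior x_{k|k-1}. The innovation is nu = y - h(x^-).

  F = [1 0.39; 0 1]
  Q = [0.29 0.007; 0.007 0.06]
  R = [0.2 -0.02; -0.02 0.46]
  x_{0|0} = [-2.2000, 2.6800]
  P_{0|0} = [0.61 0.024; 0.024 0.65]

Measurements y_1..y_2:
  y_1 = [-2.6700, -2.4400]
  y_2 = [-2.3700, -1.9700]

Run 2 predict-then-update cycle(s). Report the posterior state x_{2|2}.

x_post = [-0.4902, 3.5795]

step 1: x^-=[-1.1548, 2.6800]  P^-=[1.0176 0.2845; 0.2845 0.7100]  H_jac=[0.4041 0.0000; 0.0000 -0.4454]  S=[0.3662 -0.0712; -0.0712 0.6008]  K=[1.1075 -0.0796; 0.2166 -0.5006]  nu=[-1.7553, -1.5447]  x^+=[-2.9758, 3.0731]  P^+=[0.5521 0.1320; 0.1320 0.5268]
step 2: x^-=[-1.7773, 3.0731]  P^-=[1.0252 0.3444; 0.3444 0.5868]  H_jac=[-0.2050 0.0000; 0.0000 -0.0685]  S=[0.2431 -0.0152; -0.0152 0.4628]  K=[-0.8696 -0.0795; -0.2965 -0.0966]  nu=[-1.3912, -0.9723]  x^+=[-0.4902, 3.5795]  P^+=[0.8405 0.2798; 0.2798 0.5620]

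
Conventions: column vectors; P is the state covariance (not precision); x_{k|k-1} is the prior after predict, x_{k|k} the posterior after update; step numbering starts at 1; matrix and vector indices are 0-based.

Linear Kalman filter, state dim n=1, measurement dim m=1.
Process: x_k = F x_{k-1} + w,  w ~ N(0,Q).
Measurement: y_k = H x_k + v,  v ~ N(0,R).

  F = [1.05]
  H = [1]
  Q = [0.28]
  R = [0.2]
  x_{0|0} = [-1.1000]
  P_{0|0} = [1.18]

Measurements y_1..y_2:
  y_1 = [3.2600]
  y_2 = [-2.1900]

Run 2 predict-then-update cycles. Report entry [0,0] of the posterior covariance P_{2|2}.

P_post[0,0] = 0.1408

step 1: x^-=[-1.1550]  P^-=[1.5809]  S=[1.7809]  K=[0.8877]  nu=[4.4150]  x^+=[2.7642]  P^+=[0.1775]
step 2: x^-=[2.9024]  P^-=[0.4757]  S=[0.6757]  K=[0.7040]  nu=[-5.0924]  x^+=[-0.6828]  P^+=[0.1408]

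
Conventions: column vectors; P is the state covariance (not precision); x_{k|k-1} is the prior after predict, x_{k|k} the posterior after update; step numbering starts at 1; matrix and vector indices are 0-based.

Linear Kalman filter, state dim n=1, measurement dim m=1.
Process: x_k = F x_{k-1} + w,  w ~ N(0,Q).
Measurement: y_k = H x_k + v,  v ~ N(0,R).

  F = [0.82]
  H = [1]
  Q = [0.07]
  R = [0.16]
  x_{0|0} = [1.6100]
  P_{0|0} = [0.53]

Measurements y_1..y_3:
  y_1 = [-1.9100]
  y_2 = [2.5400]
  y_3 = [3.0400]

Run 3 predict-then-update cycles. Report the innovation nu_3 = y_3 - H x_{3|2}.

step 1: x^-=[1.3202]  P^-=[0.4264]  S=[0.5864]  K=[0.7271]  nu=[-3.2302]  x^+=[-1.0286]  P^+=[0.1163]
step 2: x^-=[-0.8434]  P^-=[0.1482]  S=[0.3082]  K=[0.4809]  nu=[3.3834]  x^+=[0.7837]  P^+=[0.0769]
step 3: x^-=[0.6426]  P^-=[0.1217]  S=[0.2817]  K=[0.4321]  nu=[2.3974]  x^+=[1.6785]  P^+=[0.0691]

innov = [2.3974]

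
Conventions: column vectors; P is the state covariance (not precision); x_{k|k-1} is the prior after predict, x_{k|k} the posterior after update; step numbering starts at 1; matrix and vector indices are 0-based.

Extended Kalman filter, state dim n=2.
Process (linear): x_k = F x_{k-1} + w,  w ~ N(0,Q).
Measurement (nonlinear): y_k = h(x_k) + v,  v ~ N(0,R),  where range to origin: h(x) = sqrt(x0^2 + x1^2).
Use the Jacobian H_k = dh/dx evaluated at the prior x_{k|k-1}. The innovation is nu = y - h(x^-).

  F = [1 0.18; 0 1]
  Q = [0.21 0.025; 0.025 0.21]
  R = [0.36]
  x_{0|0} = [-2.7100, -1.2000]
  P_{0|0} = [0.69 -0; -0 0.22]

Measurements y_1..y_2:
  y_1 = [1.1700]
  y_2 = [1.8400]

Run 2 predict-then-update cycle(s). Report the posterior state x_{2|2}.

step 1: x^-=[-2.9260, -1.2000]  P^-=[0.9071 0.0646; 0.0646 0.4300]  H_jac=[-0.9252 -0.3794]  S=[1.2438]  K=[-0.6945; -0.1792]  nu=[-1.9925]  x^+=[-1.5422, -0.8429]  P^+=[0.3072 -0.0902; -0.0902 0.3900]
step 2: x^-=[-1.6939, -0.8429]  P^-=[0.4974 0.0050; 0.0050 0.6000]  H_jac=[-0.8953 -0.4455]  S=[0.8817]  K=[-0.5076; -0.3082]  nu=[-0.0521]  x^+=[-1.6675, -0.8268]  P^+=[0.2702 -0.1330; -0.1330 0.5163]

x_post = [-1.6675, -0.8268]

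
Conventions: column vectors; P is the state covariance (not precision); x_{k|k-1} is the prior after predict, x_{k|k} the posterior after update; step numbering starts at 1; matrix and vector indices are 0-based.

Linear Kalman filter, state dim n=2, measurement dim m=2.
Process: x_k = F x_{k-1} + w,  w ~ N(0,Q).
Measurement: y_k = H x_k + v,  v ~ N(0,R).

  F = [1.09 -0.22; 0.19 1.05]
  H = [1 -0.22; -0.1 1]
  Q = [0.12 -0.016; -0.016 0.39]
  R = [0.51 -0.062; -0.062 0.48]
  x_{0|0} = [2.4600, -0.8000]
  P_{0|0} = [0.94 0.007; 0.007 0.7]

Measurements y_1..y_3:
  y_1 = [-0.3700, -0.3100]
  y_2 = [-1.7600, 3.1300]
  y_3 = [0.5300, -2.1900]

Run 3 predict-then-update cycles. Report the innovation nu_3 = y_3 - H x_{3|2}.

innov = [1.7467, -4.2007]

step 1: x^-=[2.8574, -0.3726]  P^-=[1.2673 0.0247; 0.0247 1.1985]  S=[1.8245 -0.4272; -0.4272 1.6862]  K=[0.7202 0.1219; 0.0373 0.7187]  nu=[-3.3094, 0.3483]  x^+=[0.5165, -0.2457]  P^+=[0.3710 0.0510; 0.0510 0.3478]
step 2: x^-=[0.6170, -0.1598]  P^-=[0.5531 0.0367; 0.0367 0.8072]  S=[1.0860 -0.2574; -0.2574 1.2853]  K=[0.5233 0.0903; 0.0193 0.6290]  nu=[-2.4122, 3.3515]  x^+=[-0.3426, 1.9016]  P^+=[0.2696 0.0379; 0.0379 0.3045]
step 3: x^-=[-0.7918, 1.9316]  P^-=[0.4369 0.0112; 0.0112 0.7505]  S=[0.9783 -0.2593; -0.2593 1.2327]  K=[0.4629 0.0711; 0.0041 0.6088]  nu=[1.7467, -4.2007]  x^+=[-0.2817, -0.6188]  P^+=[0.2381 0.0292; 0.0292 0.2949]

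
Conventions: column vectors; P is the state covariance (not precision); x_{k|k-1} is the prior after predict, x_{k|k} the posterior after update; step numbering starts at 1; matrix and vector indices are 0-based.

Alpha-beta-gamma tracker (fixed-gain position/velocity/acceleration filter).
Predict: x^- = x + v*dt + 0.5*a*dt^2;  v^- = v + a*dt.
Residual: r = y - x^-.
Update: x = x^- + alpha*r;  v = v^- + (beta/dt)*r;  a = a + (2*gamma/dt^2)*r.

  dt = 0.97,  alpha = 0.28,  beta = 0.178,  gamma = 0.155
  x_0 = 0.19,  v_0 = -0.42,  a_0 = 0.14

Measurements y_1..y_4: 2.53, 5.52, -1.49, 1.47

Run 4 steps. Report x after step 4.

x_post = 5.1342

step 1: x_pred=-0.1515  r=2.6815  x^+=0.5993  v^+=0.2079  a^+=1.0235
step 2: x_pred=1.2824  r=4.2376  x^+=2.4690  v^+=1.9783  a^+=2.4196
step 3: x_pred=5.5262  r=-7.0162  x^+=3.5617  v^+=3.0378  a^+=0.1080
step 4: x_pred=6.5592  r=-5.0892  x^+=5.1342  v^+=2.2087  a^+=-1.5687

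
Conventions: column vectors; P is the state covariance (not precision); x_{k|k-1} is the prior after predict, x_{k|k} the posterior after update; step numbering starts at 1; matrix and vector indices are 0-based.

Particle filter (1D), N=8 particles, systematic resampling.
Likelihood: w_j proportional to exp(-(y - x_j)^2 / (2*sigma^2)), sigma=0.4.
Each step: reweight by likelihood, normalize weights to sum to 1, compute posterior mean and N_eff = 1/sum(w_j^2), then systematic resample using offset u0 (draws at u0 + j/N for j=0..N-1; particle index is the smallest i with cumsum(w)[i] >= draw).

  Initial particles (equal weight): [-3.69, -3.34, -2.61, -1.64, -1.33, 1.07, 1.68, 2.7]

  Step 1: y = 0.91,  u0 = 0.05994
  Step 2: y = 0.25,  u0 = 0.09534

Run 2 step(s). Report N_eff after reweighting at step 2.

step 1: w=[0.0000, 0.0000, 0.0000, 0.0000, 0.0000, 0.8548, 0.1452, 0.0000]  mean=1.1586  Neff=1.3303  idx=[5, 5, 5, 5, 5, 5, 5, 6]
step 2: w=[0.1426, 0.1426, 0.1426, 0.1426, 0.1426, 0.1426, 0.1426, 0.0020]  mean=1.0712  Neff=7.0273  idx=[0, 1, 2, 3, 4, 5, 5, 6]

N_eff = 7.0273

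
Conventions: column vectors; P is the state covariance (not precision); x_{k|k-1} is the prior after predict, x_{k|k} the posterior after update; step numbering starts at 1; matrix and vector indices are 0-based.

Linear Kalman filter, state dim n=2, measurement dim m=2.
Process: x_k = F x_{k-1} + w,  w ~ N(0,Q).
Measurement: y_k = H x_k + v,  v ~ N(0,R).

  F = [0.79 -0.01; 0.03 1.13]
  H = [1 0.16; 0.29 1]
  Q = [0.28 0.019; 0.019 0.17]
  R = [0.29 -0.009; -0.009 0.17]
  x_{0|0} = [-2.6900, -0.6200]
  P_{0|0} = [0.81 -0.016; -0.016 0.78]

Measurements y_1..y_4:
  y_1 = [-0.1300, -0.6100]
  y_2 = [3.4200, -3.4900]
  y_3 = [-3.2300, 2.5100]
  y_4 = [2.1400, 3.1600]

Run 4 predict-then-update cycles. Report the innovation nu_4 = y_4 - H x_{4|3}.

innov = [2.6474, 2.6810]

step 1: x^-=[-2.1189, -0.7813]  P^-=[0.7859 0.0151; 0.0151 1.1656]  S=[1.1105 0.4212; 0.4212 1.4105]  K=[0.7268 -0.0448; -0.1501 0.8743]  nu=[2.1139, 0.7858]  x^+=[-0.6177, -0.4115]  P^+=[0.2238 -0.0791; -0.0791 0.1729]
step 2: x^-=[-0.4839, -0.4835]  P^-=[0.4210 -0.0482; -0.0482 0.3856]  S=[0.7054 0.1243; 0.1243 0.5631]  K=[0.5855 0.0019; -0.1011 0.6824]  nu=[3.9812, -2.8661]  x^+=[1.8416, -2.8420]  P^+=[0.1789 -0.0568; -0.0568 0.1334]
step 3: x^-=[1.4833, -3.1562]  P^-=[0.3925 -0.0290; -0.0290 0.3366]  S=[0.6819 0.1284; 0.1284 0.5228]  K=[0.5644 0.0237; -0.0857 0.6488]  nu=[-4.2083, 5.2361]  x^+=[-0.7676, 0.6015]  P^+=[0.1716 -0.0508; -0.0508 0.1258]
step 4: x^-=[-0.6124, 0.6566]  P^-=[0.3879 -0.0237; -0.0237 0.3273]  S=[0.6787 0.1311; 0.1311 0.5162]  K=[0.5602 0.0298; -0.0816 0.6415]  nu=[2.6474, 2.6810]  x^+=[0.9504, 2.1604]  P^+=[0.1701 -0.0493; -0.0493 0.1241]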